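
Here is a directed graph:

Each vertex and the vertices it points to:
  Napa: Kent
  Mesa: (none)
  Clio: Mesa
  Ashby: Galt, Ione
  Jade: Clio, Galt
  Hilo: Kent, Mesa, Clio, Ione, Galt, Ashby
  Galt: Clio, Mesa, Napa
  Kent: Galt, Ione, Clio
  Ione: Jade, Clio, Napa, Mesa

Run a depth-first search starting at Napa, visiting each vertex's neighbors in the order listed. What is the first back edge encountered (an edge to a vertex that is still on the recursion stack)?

Galt→Napa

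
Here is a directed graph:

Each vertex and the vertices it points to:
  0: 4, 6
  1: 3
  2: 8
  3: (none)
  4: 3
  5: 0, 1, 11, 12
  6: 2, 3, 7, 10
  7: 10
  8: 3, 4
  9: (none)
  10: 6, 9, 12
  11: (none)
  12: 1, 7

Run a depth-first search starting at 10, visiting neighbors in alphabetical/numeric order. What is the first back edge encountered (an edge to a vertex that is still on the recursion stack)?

7->10

DFS from 10 (visiting neighbors in alphabetical/numeric order); mark gray on enter, black on exit:
10 gray
  6 gray
    2 gray
      8 gray
        3 gray
        3 black
        4 gray
          4→3: 3 black — skip
        4 black
      8 black
    2 black
    6→3: 3 black — skip
    7 gray
      7→10: 10 is gray → back edge
First back edge: 7 → 10.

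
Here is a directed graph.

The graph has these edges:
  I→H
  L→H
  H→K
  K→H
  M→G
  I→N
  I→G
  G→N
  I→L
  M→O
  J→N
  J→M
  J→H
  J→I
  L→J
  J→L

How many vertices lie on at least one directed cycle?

5

A vertex is on a directed cycle iff it belongs to a strongly connected component of size ≥ 2 (or has a self-loop).
The vertices on cycles are {H, I, J, K, L} — 5 in total.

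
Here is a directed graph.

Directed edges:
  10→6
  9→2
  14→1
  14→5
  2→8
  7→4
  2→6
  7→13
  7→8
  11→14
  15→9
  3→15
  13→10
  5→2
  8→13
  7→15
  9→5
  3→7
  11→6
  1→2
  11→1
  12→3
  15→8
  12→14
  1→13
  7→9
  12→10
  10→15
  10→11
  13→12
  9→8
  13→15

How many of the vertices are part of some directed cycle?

13

A vertex is on a directed cycle iff it belongs to a strongly connected component of size ≥ 2 (or has a self-loop).
The vertices on cycles are {1, 2, 3, 5, 7, 8, 9, 10, 11, 12, 13, 14, 15} — 13 in total.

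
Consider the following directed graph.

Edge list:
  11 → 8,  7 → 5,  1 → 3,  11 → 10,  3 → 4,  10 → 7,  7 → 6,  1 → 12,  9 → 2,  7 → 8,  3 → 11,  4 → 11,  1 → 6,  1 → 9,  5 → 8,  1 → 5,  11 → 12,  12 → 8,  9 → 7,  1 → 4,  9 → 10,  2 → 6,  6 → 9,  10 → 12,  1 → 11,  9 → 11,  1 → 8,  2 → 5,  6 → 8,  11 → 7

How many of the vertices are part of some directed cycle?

6

A vertex is on a directed cycle iff it belongs to a strongly connected component of size ≥ 2 (or has a self-loop).
The vertices on cycles are {2, 6, 7, 9, 10, 11} — 6 in total.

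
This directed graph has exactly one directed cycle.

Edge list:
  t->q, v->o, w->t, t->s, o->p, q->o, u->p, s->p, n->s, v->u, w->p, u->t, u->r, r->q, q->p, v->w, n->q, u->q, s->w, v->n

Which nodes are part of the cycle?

s, t, w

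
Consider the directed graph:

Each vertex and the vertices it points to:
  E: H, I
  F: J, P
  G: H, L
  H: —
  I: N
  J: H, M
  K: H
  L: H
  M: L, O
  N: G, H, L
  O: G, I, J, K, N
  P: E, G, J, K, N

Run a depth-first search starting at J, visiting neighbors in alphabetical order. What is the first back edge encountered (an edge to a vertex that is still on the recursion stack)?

O->J

DFS from J (visiting neighbors in alphabetical order); mark gray on enter, black on exit:
J gray
  H gray
  H black
  M gray
    L gray
      L→H: H black — skip
    L black
    O gray
      G gray
        G→H: H black — skip
        G→L: L black — skip
      G black
      I gray
        N gray
          N→G: G black — skip
          N→H: H black — skip
          N→L: L black — skip
        N black
      I black
      O→J: J is gray → back edge
First back edge: O → J.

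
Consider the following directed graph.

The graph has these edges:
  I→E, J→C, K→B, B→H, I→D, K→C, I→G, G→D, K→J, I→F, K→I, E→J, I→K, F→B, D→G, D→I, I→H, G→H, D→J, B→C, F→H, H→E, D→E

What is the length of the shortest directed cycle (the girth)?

2

For each vertex v, BFS finds the shortest path from v back to v.
The shortest such closed walk is I → D → I, length 2.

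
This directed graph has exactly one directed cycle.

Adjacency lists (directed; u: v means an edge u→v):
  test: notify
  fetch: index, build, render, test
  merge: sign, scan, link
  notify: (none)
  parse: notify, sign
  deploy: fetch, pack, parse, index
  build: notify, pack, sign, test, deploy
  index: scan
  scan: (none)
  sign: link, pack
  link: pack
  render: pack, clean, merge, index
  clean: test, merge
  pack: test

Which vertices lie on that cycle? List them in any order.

DFS with gray/black marking from fetch:
fetch gray
  index gray
    scan gray
    scan black
  index black
  build gray
    notify gray
    notify black
    pack gray
      test gray
        test→notify: notify black — skip
      test black
    pack black
    sign gray
      link gray
        link→pack: pack black — skip
      link black
      sign→pack: pack black — skip
    sign black
    build→test: test black — skip
    deploy gray
      deploy→fetch: fetch is gray → back edge
Back edge closes the cycle fetch → build → deploy → fetch; its vertices are {build, fetch, deploy}.

build, fetch, deploy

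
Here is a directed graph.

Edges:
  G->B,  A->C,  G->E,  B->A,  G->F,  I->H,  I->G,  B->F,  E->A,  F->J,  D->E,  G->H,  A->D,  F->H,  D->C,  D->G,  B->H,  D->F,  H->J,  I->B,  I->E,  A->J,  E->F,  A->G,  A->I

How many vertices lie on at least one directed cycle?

A vertex is on a directed cycle iff it belongs to a strongly connected component of size ≥ 2 (or has a self-loop).
The vertices on cycles are {A, B, D, E, G, I} — 6 in total.

6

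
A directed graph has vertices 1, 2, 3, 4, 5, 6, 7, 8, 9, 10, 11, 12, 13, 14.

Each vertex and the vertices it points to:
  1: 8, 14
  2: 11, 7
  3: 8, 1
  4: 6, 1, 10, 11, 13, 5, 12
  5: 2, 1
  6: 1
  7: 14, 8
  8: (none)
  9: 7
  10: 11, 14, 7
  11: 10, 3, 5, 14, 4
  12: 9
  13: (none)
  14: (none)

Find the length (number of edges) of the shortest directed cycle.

2

For each vertex v, BFS finds the shortest path from v back to v.
The shortest such closed walk is 4 → 11 → 4, length 2.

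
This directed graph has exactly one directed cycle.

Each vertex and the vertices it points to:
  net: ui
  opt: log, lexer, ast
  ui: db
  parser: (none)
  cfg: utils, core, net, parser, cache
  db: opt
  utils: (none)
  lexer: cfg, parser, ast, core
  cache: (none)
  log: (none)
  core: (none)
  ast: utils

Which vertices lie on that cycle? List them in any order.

db, ui, cfg, net, opt, lexer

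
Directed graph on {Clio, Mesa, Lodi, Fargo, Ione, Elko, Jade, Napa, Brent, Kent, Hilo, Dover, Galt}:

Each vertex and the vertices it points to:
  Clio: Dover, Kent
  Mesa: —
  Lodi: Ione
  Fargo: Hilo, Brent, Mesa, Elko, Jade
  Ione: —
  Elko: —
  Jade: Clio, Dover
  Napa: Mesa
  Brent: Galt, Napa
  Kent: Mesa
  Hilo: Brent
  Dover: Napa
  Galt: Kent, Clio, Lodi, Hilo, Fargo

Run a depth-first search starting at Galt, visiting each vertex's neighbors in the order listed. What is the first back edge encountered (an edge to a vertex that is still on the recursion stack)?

DFS from Galt (visiting each vertex's neighbors in the order listed); mark gray on enter, black on exit:
Galt gray
  Kent gray
    Mesa gray
    Mesa black
  Kent black
  Clio gray
    Dover gray
      Napa gray
        Napa→Mesa: Mesa black — skip
      Napa black
    Dover black
    Clio→Kent: Kent black — skip
  Clio black
  Lodi gray
    Ione gray
    Ione black
  Lodi black
  Hilo gray
    Brent gray
      Brent→Galt: Galt is gray → back edge
First back edge: Brent → Galt.

Brent→Galt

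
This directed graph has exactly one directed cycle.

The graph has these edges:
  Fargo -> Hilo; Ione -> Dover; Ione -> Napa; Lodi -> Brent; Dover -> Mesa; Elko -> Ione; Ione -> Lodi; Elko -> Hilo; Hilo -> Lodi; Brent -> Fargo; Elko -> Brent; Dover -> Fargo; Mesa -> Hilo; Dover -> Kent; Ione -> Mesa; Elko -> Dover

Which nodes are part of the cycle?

Hilo, Lodi, Brent, Fargo

DFS with gray/black marking from Lodi:
Lodi gray
  Brent gray
    Fargo gray
      Hilo gray
        Hilo→Lodi: Lodi is gray → back edge
Back edge closes the cycle Lodi → Brent → Fargo → Hilo → Lodi; its vertices are {Hilo, Lodi, Brent, Fargo}.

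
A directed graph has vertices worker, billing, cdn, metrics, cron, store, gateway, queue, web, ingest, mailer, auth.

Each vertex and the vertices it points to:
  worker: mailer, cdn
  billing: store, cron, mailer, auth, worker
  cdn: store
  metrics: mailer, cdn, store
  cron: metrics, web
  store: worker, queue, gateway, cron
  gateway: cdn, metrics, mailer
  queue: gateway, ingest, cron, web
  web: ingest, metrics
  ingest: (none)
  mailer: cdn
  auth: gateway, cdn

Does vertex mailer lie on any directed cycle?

Yes

mailer is on a cycle iff mailer can reach itself via ≥1 edge.
mailer → cdn → store → worker → mailer — yes.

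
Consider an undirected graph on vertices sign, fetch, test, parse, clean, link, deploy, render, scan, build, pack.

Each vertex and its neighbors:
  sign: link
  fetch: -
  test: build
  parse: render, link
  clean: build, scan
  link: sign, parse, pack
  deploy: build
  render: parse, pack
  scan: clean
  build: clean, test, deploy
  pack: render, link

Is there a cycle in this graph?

Yes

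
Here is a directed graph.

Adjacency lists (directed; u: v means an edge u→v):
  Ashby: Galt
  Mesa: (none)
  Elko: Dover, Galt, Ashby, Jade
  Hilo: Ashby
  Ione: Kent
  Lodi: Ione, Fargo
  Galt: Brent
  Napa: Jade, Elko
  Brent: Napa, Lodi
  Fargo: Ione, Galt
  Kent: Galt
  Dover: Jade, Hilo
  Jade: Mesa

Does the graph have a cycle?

Yes

DFS with white/gray/black marking, starting from Ione:
Ione gray
  Kent gray
    Galt gray
      Brent gray
        Napa gray
          Jade gray
            Mesa gray
            Mesa black
          Jade black
          Elko gray
            Dover gray
              Dover→Jade: Jade black — skip
              Hilo gray
                Ashby gray
                  Ashby→Galt: Galt is gray → back edge
Back edge found, so a cycle exists: Galt → Brent → Napa → Elko → Dover → Hilo → Ashby → Galt.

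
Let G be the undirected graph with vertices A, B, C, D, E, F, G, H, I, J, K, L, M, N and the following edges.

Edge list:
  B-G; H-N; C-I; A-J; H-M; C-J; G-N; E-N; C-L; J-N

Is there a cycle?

No

DFS, tracking each vertex's parent; an edge to a visited non-parent vertex closes a cycle.
Start from B:
visit B (parent –)
  visit G (parent B)
    visit N (parent G)
      visit H (parent N)
        H–N: parent, skip
        visit M (parent H)
          M–H: parent, skip
      N–G: parent, skip
      visit J (parent N)
        J–N: parent, skip
        visit A (parent J)
          A–J: parent, skip
        visit C (parent J)
          C–J: parent, skip
          visit I (parent C)
            I–C: parent, skip
          visit L (parent C)
            L–C: parent, skip
      visit E (parent N)
        E–N: parent, skip
    G–B: parent, skip
visit D (parent –)
visit F (parent –)
visit K (parent –)
No non-parent visited neighbor found — the graph is a forest.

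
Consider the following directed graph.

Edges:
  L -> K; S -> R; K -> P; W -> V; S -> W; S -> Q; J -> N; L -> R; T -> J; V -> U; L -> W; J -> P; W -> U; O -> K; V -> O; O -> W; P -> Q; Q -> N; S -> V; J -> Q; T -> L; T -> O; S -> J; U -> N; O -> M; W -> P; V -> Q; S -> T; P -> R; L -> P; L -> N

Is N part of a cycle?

No

N lies on a cycle iff there is a path from N back to itself.
Exploring from N, it never reaches itself; equivalently, its strongly connected component is a singleton.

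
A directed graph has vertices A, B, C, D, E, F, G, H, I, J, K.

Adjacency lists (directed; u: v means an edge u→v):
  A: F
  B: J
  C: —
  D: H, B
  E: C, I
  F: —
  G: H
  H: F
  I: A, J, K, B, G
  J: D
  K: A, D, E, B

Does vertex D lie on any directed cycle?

Yes

D is on a cycle iff D can reach itself via ≥1 edge.
D → B → J → D — yes.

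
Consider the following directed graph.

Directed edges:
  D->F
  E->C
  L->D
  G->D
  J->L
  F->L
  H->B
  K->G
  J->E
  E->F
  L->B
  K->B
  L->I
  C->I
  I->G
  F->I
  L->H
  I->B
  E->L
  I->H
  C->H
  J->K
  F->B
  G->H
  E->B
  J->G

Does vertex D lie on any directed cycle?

Yes

D is on a cycle iff D can reach itself via ≥1 edge.
D → F → L → D — yes.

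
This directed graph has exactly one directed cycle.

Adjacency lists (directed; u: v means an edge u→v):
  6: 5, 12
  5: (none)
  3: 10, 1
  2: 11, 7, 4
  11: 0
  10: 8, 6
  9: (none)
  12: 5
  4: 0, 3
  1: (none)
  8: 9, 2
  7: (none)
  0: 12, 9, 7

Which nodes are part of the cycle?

DFS with gray/black marking from 2:
2 gray
  11 gray
    0 gray
      12 gray
        5 gray
        5 black
      12 black
      9 gray
      9 black
      7 gray
      7 black
    0 black
  11 black
  2→7: 7 black — skip
  4 gray
    4→0: 0 black — skip
    3 gray
      10 gray
        8 gray
          8→9: 9 black — skip
          8→2: 2 is gray → back edge
Back edge closes the cycle 2 → 4 → 3 → 10 → 8 → 2; its vertices are {2, 3, 4, 8, 10}.

2, 3, 4, 8, 10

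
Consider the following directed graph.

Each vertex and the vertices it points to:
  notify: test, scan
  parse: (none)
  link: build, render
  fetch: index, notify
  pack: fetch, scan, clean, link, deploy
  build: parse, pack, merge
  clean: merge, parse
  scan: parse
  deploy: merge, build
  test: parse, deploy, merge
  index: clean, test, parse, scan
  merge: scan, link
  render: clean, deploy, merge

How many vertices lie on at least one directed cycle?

11

A vertex is on a directed cycle iff it belongs to a strongly connected component of size ≥ 2 (or has a self-loop).
The vertices on cycles are {link, pack, test, build, clean, fetch, index, merge, deploy, notify, render} — 11 in total.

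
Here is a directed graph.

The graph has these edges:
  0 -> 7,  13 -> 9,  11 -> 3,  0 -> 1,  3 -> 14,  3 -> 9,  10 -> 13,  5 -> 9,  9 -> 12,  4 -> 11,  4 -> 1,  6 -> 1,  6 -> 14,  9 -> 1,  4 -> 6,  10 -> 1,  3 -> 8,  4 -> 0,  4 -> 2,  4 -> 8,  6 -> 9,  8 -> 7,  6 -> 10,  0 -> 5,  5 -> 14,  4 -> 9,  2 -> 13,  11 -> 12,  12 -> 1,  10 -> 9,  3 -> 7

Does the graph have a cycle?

No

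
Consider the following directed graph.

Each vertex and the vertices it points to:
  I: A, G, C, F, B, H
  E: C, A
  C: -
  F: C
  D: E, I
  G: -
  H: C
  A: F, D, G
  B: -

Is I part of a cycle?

Yes

I is on a cycle iff I can reach itself via ≥1 edge.
I → A → D → I — yes.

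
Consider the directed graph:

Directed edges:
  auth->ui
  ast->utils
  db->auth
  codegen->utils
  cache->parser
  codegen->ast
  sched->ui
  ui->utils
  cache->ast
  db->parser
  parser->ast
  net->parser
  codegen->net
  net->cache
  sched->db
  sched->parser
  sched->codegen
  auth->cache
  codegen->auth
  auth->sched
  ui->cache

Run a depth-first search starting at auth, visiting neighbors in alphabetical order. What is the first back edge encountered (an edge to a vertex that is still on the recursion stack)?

codegen→auth

DFS from auth (visiting neighbors in alphabetical order); mark gray on enter, black on exit:
auth gray
  cache gray
    ast gray
      utils gray
      utils black
    ast black
    parser gray
      parser→ast: ast black — skip
    parser black
  cache black
  sched gray
    codegen gray
      codegen→ast: ast black — skip
      codegen→auth: auth is gray → back edge
First back edge: codegen → auth.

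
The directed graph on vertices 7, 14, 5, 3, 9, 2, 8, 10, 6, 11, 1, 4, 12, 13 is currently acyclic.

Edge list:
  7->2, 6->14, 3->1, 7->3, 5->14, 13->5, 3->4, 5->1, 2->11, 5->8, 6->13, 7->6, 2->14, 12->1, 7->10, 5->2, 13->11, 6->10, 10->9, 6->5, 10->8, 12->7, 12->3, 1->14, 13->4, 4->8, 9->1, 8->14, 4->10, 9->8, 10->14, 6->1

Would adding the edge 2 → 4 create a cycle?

Adding 2→4 creates a cycle iff 4 can already reach 2.
Explore from 4: no path reaches 2. The graph stays acyclic.

No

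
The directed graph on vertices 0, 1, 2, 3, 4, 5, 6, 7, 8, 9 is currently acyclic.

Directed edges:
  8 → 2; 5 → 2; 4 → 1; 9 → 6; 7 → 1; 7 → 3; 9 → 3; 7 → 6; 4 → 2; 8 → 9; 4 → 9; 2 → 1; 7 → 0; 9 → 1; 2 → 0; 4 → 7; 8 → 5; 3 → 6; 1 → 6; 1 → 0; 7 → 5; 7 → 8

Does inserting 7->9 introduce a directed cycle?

Adding 7→9 creates a cycle iff 9 can already reach 7.
Explore from 9: no path reaches 7. The graph stays acyclic.

No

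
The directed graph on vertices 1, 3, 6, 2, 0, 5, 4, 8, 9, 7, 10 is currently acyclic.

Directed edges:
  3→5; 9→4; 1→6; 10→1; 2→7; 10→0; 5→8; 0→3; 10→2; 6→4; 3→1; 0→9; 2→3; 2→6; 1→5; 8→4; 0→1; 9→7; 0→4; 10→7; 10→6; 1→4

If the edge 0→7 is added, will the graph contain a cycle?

Adding 0→7 creates a cycle iff 7 can already reach 0.
Explore from 7: no path reaches 0. The graph stays acyclic.

No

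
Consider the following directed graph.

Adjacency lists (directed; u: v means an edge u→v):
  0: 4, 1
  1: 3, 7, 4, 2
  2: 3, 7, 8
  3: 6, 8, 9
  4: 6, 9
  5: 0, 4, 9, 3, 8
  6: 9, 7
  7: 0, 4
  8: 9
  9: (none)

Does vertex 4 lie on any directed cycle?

Yes

4 is on a cycle iff 4 can reach itself via ≥1 edge.
4 → 6 → 7 → 4 — yes.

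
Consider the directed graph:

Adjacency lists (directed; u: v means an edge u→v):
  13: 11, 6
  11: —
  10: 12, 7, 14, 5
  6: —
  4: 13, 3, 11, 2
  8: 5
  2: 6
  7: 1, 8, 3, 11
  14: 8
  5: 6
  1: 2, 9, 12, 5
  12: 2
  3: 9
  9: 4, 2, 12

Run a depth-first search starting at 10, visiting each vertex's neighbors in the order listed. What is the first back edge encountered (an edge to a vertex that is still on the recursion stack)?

3->9

DFS from 10 (visiting each vertex's neighbors in the order listed); mark gray on enter, black on exit:
10 gray
  12 gray
    2 gray
      6 gray
      6 black
    2 black
  12 black
  7 gray
    1 gray
      1→2: 2 black — skip
      9 gray
        4 gray
          13 gray
            11 gray
            11 black
            13→6: 6 black — skip
          13 black
          3 gray
            3→9: 9 is gray → back edge
First back edge: 3 → 9.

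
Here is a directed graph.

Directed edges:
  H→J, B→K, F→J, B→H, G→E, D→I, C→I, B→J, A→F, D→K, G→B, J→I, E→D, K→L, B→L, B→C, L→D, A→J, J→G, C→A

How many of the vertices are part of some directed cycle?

A vertex is on a directed cycle iff it belongs to a strongly connected component of size ≥ 2 (or has a self-loop).
The vertices on cycles are {A, B, C, D, F, G, H, J, K, L} — 10 in total.

10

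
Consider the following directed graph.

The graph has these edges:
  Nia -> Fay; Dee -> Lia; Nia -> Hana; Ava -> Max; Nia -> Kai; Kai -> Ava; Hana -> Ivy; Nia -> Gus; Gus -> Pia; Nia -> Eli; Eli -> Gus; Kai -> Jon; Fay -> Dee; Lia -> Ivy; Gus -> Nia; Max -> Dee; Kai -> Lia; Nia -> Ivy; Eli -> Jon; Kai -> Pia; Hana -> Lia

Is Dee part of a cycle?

No

Dee lies on a cycle iff there is a path from Dee back to itself.
Exploring from Dee, it never reaches itself; equivalently, its strongly connected component is a singleton.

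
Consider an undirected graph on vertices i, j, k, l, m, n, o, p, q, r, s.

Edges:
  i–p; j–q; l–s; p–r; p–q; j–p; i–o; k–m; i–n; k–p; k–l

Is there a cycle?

Yes

DFS, tracking each vertex's parent; an edge to a visited non-parent vertex closes a cycle.
Start from s:
visit s (parent –)
  visit l (parent s)
    l–s: parent, skip
    visit k (parent l)
      k–l: parent, skip
      visit p (parent k)
        p–k: parent, skip
        visit q (parent p)
          visit j (parent q)
            j–q: parent, skip
            j–p: p visited and ≠ parent → cycle
Cycle: p – q – j – p.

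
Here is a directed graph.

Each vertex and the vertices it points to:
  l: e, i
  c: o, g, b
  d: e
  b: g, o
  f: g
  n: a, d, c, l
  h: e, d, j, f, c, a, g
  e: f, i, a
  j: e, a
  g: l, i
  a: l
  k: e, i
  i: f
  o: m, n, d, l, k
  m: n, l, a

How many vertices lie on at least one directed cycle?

A vertex is on a directed cycle iff it belongs to a strongly connected component of size ≥ 2 (or has a self-loop).
The vertices on cycles are {a, b, c, e, f, g, i, l, m, n, o} — 11 in total.

11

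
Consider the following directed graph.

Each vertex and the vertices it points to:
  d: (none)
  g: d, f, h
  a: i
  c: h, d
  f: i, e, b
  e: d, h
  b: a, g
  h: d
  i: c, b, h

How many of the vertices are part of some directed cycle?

A vertex is on a directed cycle iff it belongs to a strongly connected component of size ≥ 2 (or has a self-loop).
The vertices on cycles are {a, b, f, g, i} — 5 in total.

5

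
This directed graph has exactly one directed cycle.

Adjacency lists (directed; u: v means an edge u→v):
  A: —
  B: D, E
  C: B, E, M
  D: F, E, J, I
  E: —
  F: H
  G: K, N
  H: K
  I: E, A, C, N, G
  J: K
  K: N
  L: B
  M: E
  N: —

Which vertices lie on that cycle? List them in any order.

B, C, D, I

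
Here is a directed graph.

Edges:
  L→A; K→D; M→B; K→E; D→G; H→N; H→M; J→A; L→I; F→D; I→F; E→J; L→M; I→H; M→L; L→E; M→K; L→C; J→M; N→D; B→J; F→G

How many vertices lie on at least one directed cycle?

A vertex is on a directed cycle iff it belongs to a strongly connected component of size ≥ 2 (or has a self-loop).
The vertices on cycles are {B, E, H, I, J, K, L, M} — 8 in total.

8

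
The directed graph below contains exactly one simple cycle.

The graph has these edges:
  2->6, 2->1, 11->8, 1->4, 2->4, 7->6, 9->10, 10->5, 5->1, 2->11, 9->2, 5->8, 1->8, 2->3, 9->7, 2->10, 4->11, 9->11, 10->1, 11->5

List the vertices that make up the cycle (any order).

1, 4, 5, 11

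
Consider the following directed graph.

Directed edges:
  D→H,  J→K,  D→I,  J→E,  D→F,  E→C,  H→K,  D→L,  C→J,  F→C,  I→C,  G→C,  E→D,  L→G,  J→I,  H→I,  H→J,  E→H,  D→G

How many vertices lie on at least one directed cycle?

9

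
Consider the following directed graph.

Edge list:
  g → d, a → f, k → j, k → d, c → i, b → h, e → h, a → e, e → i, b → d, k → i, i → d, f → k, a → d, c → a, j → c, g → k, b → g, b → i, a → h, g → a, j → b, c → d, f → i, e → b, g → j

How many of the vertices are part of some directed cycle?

A vertex is on a directed cycle iff it belongs to a strongly connected component of size ≥ 2 (or has a self-loop).
The vertices on cycles are {a, b, c, e, f, g, j, k} — 8 in total.

8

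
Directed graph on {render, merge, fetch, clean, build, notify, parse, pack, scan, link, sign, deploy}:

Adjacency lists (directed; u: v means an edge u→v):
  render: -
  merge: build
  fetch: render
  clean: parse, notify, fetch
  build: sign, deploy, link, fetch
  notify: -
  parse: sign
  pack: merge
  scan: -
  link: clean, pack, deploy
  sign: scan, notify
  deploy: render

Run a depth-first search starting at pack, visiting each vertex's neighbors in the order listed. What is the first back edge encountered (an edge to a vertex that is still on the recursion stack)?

DFS from pack (visiting each vertex's neighbors in the order listed); mark gray on enter, black on exit:
pack gray
  merge gray
    build gray
      sign gray
        scan gray
        scan black
        notify gray
        notify black
      sign black
      deploy gray
        render gray
        render black
      deploy black
      link gray
        clean gray
          parse gray
            parse→sign: sign black — skip
          parse black
          clean→notify: notify black — skip
          fetch gray
            fetch→render: render black — skip
          fetch black
        clean black
        link→pack: pack is gray → back edge
First back edge: link → pack.

link→pack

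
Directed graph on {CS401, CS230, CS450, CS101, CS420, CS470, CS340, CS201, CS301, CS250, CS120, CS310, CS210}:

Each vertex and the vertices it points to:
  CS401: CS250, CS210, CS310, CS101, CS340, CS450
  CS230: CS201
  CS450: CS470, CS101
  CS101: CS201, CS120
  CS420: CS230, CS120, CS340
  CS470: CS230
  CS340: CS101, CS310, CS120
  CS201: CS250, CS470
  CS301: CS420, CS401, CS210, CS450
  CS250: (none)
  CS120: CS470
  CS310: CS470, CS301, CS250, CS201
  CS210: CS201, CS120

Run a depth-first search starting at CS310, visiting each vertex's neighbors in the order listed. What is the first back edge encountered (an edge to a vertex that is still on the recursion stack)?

DFS from CS310 (visiting each vertex's neighbors in the order listed); mark gray on enter, black on exit:
CS310 gray
  CS470 gray
    CS230 gray
      CS201 gray
        CS250 gray
        CS250 black
        CS201→CS470: CS470 is gray → back edge
First back edge: CS201 → CS470.

CS201->CS470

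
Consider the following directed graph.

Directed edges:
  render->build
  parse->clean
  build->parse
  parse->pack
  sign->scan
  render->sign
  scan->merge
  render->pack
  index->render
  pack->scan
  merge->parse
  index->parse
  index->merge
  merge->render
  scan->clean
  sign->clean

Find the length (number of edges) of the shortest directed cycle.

4

For each vertex v, BFS finds the shortest path from v back to v.
The shortest such closed walk is render → pack → scan → merge → render, length 4.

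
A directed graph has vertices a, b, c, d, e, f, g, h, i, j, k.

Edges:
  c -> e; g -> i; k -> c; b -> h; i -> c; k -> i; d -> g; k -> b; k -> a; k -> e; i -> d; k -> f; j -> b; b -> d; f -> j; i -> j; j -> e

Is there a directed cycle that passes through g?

g is on a cycle iff g can reach itself via ≥1 edge.
g → i → d → g — yes.

Yes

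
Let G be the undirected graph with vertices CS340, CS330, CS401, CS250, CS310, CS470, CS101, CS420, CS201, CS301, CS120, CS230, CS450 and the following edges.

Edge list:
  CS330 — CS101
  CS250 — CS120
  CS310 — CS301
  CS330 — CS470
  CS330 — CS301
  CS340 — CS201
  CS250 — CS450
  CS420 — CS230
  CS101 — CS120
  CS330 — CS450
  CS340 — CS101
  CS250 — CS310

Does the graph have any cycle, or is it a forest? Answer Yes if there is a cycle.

Yes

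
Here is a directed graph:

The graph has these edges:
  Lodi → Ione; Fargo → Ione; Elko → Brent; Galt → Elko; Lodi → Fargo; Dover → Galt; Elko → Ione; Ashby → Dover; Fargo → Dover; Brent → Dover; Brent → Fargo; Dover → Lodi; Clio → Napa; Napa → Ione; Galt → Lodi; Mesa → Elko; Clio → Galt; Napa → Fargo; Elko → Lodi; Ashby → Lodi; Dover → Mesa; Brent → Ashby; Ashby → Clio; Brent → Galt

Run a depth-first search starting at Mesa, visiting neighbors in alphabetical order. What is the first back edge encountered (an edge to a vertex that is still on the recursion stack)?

DFS from Mesa (visiting neighbors in alphabetical order); mark gray on enter, black on exit:
Mesa gray
  Elko gray
    Brent gray
      Ashby gray
        Clio gray
          Galt gray
            Galt→Elko: Elko is gray → back edge
First back edge: Galt → Elko.

Galt->Elko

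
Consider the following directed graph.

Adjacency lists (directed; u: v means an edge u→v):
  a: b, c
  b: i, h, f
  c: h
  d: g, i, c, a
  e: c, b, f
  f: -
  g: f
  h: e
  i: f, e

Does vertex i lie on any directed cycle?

Yes

i is on a cycle iff i can reach itself via ≥1 edge.
i → e → b → i — yes.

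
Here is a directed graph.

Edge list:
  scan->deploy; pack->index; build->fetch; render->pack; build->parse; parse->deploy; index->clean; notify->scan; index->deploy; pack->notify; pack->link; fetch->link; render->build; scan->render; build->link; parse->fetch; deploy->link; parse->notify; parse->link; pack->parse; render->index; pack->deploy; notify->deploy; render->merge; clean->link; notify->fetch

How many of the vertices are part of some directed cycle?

6

A vertex is on a directed cycle iff it belongs to a strongly connected component of size ≥ 2 (or has a self-loop).
The vertices on cycles are {pack, scan, build, parse, notify, render} — 6 in total.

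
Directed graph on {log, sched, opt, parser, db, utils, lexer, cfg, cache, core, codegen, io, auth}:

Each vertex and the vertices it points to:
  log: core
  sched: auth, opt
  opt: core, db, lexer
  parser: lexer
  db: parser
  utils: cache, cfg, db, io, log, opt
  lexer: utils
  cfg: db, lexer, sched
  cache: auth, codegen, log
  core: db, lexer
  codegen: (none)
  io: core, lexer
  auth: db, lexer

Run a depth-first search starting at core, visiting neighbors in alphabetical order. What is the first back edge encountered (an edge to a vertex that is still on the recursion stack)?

auth->db

DFS from core (visiting neighbors in alphabetical order); mark gray on enter, black on exit:
core gray
  db gray
    parser gray
      lexer gray
        utils gray
          cache gray
            auth gray
              auth→db: db is gray → back edge
First back edge: auth → db.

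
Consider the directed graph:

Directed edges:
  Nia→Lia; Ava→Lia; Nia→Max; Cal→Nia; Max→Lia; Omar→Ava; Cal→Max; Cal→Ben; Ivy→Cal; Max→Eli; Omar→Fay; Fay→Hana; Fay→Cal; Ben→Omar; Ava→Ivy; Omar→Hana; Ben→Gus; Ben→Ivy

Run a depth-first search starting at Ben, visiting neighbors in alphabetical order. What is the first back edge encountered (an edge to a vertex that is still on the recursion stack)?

Cal->Ben

DFS from Ben (visiting neighbors in alphabetical order); mark gray on enter, black on exit:
Ben gray
  Gus gray
  Gus black
  Ivy gray
    Cal gray
      Cal→Ben: Ben is gray → back edge
First back edge: Cal → Ben.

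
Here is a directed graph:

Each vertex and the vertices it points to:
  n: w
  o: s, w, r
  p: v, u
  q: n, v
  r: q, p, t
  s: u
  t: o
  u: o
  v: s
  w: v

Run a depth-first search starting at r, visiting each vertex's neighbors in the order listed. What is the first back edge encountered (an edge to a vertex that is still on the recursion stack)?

o->s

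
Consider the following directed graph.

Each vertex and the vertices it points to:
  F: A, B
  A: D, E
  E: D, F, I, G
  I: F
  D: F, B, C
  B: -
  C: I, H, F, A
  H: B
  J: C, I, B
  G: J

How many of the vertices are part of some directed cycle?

8

A vertex is on a directed cycle iff it belongs to a strongly connected component of size ≥ 2 (or has a self-loop).
The vertices on cycles are {A, C, D, E, F, G, I, J} — 8 in total.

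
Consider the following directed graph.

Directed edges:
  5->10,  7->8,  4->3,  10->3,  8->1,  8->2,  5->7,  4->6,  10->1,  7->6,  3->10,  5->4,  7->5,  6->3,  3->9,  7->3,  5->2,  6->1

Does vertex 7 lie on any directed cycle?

Yes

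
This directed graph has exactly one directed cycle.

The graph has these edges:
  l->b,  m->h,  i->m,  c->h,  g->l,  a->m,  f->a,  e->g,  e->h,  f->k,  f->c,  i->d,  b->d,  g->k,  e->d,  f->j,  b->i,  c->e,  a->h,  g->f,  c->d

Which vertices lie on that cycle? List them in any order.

DFS with gray/black marking from e:
e gray
  g gray
    l gray
      b gray
        i gray
          m gray
            h gray
            h black
          m black
          d gray
          d black
        i black
        b→d: d black — skip
      b black
    l black
    f gray
      c gray
        c→e: e is gray → back edge
Back edge closes the cycle e → g → f → c → e; its vertices are {c, e, f, g}.

c, e, f, g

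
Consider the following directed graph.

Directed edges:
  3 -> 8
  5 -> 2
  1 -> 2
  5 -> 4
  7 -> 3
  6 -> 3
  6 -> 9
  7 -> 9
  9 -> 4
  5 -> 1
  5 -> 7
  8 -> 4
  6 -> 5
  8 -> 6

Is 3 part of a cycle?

3 is on a cycle iff 3 can reach itself via ≥1 edge.
3 → 8 → 6 → 3 — yes.

Yes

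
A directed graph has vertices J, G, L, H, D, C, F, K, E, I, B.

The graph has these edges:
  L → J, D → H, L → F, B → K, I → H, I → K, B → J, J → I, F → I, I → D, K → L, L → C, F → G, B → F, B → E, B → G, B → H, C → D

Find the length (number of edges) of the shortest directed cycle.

4

For each vertex v, BFS finds the shortest path from v back to v.
The shortest such closed walk is F → I → K → L → F, length 4.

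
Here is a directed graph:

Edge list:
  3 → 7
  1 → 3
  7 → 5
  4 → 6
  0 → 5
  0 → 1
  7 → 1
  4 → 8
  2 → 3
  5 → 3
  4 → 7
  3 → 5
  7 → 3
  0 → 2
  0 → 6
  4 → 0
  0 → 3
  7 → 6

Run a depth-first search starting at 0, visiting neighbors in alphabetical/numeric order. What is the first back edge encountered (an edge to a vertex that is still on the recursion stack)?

5->3

DFS from 0 (visiting neighbors in alphabetical/numeric order); mark gray on enter, black on exit:
0 gray
  1 gray
    3 gray
      5 gray
        5→3: 3 is gray → back edge
First back edge: 5 → 3.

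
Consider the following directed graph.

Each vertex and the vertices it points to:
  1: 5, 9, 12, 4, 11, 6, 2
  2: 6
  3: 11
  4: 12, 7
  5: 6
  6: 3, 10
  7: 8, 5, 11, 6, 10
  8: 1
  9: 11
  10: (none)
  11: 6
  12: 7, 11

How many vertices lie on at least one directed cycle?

A vertex is on a directed cycle iff it belongs to a strongly connected component of size ≥ 2 (or has a self-loop).
The vertices on cycles are {1, 3, 4, 6, 7, 8, 11, 12} — 8 in total.

8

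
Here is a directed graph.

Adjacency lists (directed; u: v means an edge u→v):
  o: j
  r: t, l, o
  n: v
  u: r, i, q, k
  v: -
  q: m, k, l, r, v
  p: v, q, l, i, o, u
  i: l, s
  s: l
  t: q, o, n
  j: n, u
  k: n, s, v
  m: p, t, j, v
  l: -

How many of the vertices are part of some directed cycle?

A vertex is on a directed cycle iff it belongs to a strongly connected component of size ≥ 2 (or has a self-loop).
The vertices on cycles are {j, m, o, p, q, r, t, u} — 8 in total.

8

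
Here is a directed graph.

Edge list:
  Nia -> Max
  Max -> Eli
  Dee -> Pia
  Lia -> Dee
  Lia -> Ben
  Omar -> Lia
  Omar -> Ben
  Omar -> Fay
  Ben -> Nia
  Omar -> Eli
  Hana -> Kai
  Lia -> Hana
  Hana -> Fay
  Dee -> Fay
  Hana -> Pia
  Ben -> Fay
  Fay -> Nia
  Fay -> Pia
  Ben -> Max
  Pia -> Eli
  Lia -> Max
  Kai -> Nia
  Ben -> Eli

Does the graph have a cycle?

DFS with white/gray/black marking, starting from Lia:
Lia gray
  Hana gray
    Kai gray
      Nia gray
        Max gray
          Eli gray
          Eli black
        Max black
      Nia black
    Kai black
    Fay gray
      Fay→Nia: Nia black — skip
      Pia gray
        Pia→Eli: Eli black — skip
      Pia black
    Fay black
    Hana→Pia: Pia black — skip
  Hana black
  Lia→Max: Max black — skip
  Dee gray
    Dee→Pia: Pia black — skip
    Dee→Fay: Fay black — skip
  Dee black
  Ben gray
    Ben→Max: Max black — skip
    Ben→Nia: Nia black — skip
    Ben→Eli: Eli black — skip
    Ben→Fay: Fay black — skip
  Ben black
Lia black
Omar gray
  Omar→Ben: Ben black — skip
  Omar→Fay: Fay black — skip
  Omar→Lia: Lia black — skip
  Omar→Eli: Eli black — skip
Omar black
Every edge goes to a white or black vertex — no back edge, so the graph is acyclic.

No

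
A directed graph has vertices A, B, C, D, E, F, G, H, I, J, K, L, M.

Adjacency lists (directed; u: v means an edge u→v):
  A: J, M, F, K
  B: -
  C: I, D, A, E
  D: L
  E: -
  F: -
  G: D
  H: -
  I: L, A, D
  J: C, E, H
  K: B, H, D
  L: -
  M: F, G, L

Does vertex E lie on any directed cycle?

E lies on a cycle iff there is a path from E back to itself.
Exploring from E, it never reaches itself; equivalently, its strongly connected component is a singleton.

No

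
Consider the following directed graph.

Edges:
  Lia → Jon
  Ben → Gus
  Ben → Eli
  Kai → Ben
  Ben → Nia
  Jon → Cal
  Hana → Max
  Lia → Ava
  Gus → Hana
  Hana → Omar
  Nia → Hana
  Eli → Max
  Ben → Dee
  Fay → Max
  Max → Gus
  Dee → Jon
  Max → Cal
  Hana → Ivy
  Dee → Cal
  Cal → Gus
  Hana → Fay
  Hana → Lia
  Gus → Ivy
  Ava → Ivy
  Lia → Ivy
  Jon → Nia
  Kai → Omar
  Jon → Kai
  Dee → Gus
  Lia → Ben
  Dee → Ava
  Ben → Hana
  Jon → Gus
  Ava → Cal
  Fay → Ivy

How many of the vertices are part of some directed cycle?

13

A vertex is on a directed cycle iff it belongs to a strongly connected component of size ≥ 2 (or has a self-loop).
The vertices on cycles are {Ava, Ben, Cal, Dee, Eli, Fay, Gus, Jon, Kai, Lia, Max, Nia, Hana} — 13 in total.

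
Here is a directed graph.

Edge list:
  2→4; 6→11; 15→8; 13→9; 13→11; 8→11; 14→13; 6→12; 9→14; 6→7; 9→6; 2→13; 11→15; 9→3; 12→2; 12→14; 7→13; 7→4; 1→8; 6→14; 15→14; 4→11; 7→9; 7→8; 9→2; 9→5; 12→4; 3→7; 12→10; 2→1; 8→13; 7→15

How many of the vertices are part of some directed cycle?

A vertex is on a directed cycle iff it belongs to a strongly connected component of size ≥ 2 (or has a self-loop).
The vertices on cycles are {1, 2, 3, 4, 6, 7, 8, 9, 11, 12, 13, 14, 15} — 13 in total.

13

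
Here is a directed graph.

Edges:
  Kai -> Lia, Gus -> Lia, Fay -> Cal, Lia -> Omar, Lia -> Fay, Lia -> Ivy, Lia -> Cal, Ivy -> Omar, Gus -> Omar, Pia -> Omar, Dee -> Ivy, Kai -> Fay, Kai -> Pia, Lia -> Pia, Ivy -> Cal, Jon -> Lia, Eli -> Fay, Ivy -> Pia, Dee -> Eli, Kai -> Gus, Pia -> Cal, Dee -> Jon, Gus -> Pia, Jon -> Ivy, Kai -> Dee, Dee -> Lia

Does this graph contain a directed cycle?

No

DFS with white/gray/black marking, starting from Fay:
Fay gray
  Cal gray
  Cal black
Fay black
Gus gray
  Omar gray
  Omar black
  Pia gray
    Pia→Cal: Cal black — skip
    Pia→Omar: Omar black — skip
  Pia black
  Lia gray
    Lia→Cal: Cal black — skip
    Lia→Omar: Omar black — skip
    Lia→Pia: Pia black — skip
    Lia→Fay: Fay black — skip
    Ivy gray
      Ivy→Pia: Pia black — skip
      Ivy→Omar: Omar black — skip
      Ivy→Cal: Cal black — skip
    Ivy black
  Lia black
Gus black
Kai gray
  Kai→Lia: Lia black — skip
  Kai→Gus: Gus black — skip
  Kai→Pia: Pia black — skip
  Kai→Fay: Fay black — skip
  Dee gray
    Eli gray
      Eli→Fay: Fay black — skip
    Eli black
    Dee→Ivy: Ivy black — skip
    Dee→Lia: Lia black — skip
    Jon gray
      Jon→Ivy: Ivy black — skip
      Jon→Lia: Lia black — skip
    Jon black
  Dee black
Kai black
Every edge goes to a white or black vertex — no back edge, so the graph is acyclic.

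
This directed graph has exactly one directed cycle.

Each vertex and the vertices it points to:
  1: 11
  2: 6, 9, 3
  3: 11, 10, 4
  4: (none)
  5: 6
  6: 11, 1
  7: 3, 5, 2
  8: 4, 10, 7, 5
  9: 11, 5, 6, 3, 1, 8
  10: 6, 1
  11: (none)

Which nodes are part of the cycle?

2, 7, 8, 9

DFS with gray/black marking from 7:
7 gray
  3 gray
    11 gray
    11 black
    10 gray
      6 gray
        6→11: 11 black — skip
        1 gray
          1→11: 11 black — skip
        1 black
      6 black
      10→1: 1 black — skip
    10 black
    4 gray
    4 black
  3 black
  5 gray
    5→6: 6 black — skip
  5 black
  2 gray
    2→6: 6 black — skip
    9 gray
      9→11: 11 black — skip
      9→5: 5 black — skip
      9→6: 6 black — skip
      9→3: 3 black — skip
      9→1: 1 black — skip
      8 gray
        8→4: 4 black — skip
        8→10: 10 black — skip
        8→7: 7 is gray → back edge
Back edge closes the cycle 7 → 2 → 9 → 8 → 7; its vertices are {2, 7, 8, 9}.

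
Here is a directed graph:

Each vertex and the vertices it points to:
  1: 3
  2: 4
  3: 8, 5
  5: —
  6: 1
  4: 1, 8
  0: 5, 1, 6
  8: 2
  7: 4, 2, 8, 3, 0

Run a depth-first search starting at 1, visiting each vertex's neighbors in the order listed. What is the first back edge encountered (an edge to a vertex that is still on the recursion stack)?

DFS from 1 (visiting each vertex's neighbors in the order listed); mark gray on enter, black on exit:
1 gray
  3 gray
    8 gray
      2 gray
        4 gray
          4→1: 1 is gray → back edge
First back edge: 4 → 1.

4->1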